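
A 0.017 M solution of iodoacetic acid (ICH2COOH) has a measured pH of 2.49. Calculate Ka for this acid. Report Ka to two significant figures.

Ka = 7.6 × 10^-4

[H+] = 10^(-2.49) = 3.24 × 10^-3 M
At equilibrium [HA] = 0.017 − 3.24 × 10^-3 = 1.38 × 10^-2 M
Ka = [H+][A-]/[HA] = (3.24 × 10^-3)² / 1.38 × 10^-2 = 7.6 × 10^-4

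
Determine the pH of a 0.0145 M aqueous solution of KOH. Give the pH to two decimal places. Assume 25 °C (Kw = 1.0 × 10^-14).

pH = 12.16

KOH is a strong base; [OH-] = 0.0145 M.
pOH = -log(0.0145) = 1.84
pH = 14.00 - 1.84 = 12.16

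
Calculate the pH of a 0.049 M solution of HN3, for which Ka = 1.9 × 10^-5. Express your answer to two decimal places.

HN3 ⇌ N3- + H+
From the ICE table, Ka = [H+]²/(0.049 − [H+]) = 1.9 × 10^-5.
Neglecting [H+] in the denominator: [H+] = √(1.9 × 10^-5 × 0.049) = 9.65 × 10^-4 M
Check: 2% ionized — well under 5%, approximation valid.
pH = −log(9.65 × 10^-4) = 3.02

pH = 3.02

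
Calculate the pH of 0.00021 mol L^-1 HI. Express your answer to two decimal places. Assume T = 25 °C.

HI is a strong acid and dissociates completely, so [H+] = 0.00021 M.
pH = -log(0.00021) = 3.68

pH = 3.68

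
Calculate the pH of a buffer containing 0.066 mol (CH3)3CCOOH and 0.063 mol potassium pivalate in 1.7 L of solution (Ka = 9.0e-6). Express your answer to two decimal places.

pH = 5.03

pKa = −log(9.0 × 10^-6) = 5.046
Henderson–Hasselbalch: pH = pKa + log([(CH3)3CCOO-]/[(CH3)3CCOOH]) = 5.046 + log(0.063/0.066)
pH = 5.046 + (-0.020) = 5.03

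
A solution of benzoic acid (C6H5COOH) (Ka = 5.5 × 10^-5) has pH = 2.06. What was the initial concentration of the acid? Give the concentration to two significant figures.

C₀ = 1.4 M

[H+] = 10^(-2.06) = 8.71 × 10^-3 M = x
Ka = x²/(C₀ − x) ⇒ C₀ = x + x²/Ka
C₀ = 8.71 × 10^-3 + (8.71 × 10^-3)²/(5.5 × 10^-5) = 1.39 M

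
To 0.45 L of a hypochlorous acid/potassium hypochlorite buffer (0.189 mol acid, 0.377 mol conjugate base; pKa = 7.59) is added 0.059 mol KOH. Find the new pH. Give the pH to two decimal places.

pH = 8.12

OH- converts HOCl to OCl-: HOCl → 0.13 mol, OCl- → 0.436 mol.
Henderson–Hasselbalch with mole ratio 0.436/0.13: pH = 7.59 + (+0.526)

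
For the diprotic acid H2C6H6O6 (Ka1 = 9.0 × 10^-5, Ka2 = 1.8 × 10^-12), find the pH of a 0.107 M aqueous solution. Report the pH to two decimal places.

Ka1 ≫ Ka2, so treat the first dissociation as the only significant source of H+.
Ka1 = x²/(0.107 − x) = 9.0 × 10^-5
x ≈ √(9.0 × 10^-5 × 0.107) = 3.10 × 10^-3 M
pH = −log(3.10 × 10^-3) = 2.51

pH = 2.51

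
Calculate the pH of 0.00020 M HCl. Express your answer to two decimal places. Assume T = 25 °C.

HCl is a strong acid and dissociates completely, so [H+] = 0.00020 M.
pH = -log(0.0002) = 3.70

pH = 3.70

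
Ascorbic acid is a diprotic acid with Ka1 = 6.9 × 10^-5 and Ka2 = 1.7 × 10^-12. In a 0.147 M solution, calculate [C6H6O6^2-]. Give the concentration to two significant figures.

First ionization gives [H+] ≈ [HC6H6O6-] = 3.18 × 10^-3 M.
Second step: Ka2 = [H+][C6H6O6^2-]/[HC6H6O6-] ≈ [C6H6O6^2-] (since [H+] ≈ [HC6H6O6-]).
So [C6H6O6^2-] ≈ Ka2.

1.7 × 10^-12 M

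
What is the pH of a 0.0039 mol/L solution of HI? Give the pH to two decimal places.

pH = 2.41

HI is a strong acid and dissociates completely, so [H+] = 0.0039 M.
pH = -log(0.0039) = 2.41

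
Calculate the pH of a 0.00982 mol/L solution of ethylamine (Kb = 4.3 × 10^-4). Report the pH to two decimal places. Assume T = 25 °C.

C2H5NH2 + H2O ⇌ C2H5NH3+ + OH-
Kb = [OH-]²/(0.00982 − [OH-]) = 4.3 × 10^-4
[OH-] is not negligible relative to C₀; solve [OH-]² + 0.00043·[OH-] − 4.22e-06 = 0.
[OH-] = (−Kb + √(Kb² + 4·Kb·C₀))/2 = 1.85 × 10^-3 M
pOH = 2.73, so pH = 14.00 − pOH = 11.27

pH = 11.27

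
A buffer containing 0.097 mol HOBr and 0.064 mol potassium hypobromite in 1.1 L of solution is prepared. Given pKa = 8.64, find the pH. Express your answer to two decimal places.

pH = 8.46

Henderson–Hasselbalch: pH = pKa + log([OBr-]/[HOBr]) = 8.64 + log(0.064/0.097)
pH = 8.64 + (-0.181) = 8.46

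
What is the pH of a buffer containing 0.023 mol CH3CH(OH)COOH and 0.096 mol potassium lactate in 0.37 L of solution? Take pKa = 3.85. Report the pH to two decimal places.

pH = 4.47

Using pH = pKa + log([base]/[acid]) with [base]/[acid] = 0.096/0.023:
pH = 3.85 + (+0.621) = 4.47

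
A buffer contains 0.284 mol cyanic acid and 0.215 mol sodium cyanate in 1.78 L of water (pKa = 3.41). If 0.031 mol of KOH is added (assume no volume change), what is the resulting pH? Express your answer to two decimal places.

pH = 3.40

OH- converts HOCN to OCN-: HOCN → 0.253 mol, OCN- → 0.246 mol.
pH = pKa + log(n_OCN-/n_HOCN) = 3.41 + log(0.246/0.253) = 3.41 + (-0.012)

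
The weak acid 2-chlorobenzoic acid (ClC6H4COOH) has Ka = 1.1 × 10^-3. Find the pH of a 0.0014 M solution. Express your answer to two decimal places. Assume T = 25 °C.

ClC6H4COOH ⇌ ClC6H4COO- + H+
Ka = [H+]²/(0.0014 − [H+]) = 1.1 × 10^-3
Here C₀/Ka ≈ 1.27, so the small-[H+] approximation fails. Use the quadratic:
[H+] = (−Ka + √(Ka² + 4·Ka·C₀))/2 = 8.07 × 10^-4 M
pH = −log[H+] = −log(8.07 × 10^-4) = 3.09

pH = 3.09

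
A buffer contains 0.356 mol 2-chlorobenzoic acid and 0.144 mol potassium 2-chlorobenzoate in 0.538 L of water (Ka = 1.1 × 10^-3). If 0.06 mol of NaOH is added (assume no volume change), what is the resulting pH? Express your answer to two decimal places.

pH = 2.80

After neutralization: n(ClC6H4COOH) = 0.296 mol, n(ClC6H4COO-) = 0.204 mol.
pKa = −log(1.1 × 10^-3) = 2.959
Henderson–Hasselbalch with mole ratio 0.204/0.296: pH = 2.959 + (-0.162)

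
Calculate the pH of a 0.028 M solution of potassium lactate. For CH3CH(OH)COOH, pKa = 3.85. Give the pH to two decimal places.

CH3CH(OH)COO- is the conjugate base of the weak acid CH3CH(OH)COOH.
Ka = 10^(−3.85) = 1.41 × 10^-4
Kb = Kw/Ka = 1.0×10^-14 / 1.41 × 10^-4 = 7.09 × 10^-11
Let x = [OH-] at equilibrium. Kb = x²/(0.028 − x).
Assume x ≪ 0.028: x ≈ √(7.09 × 10^-11 × 0.028) = 1.41 × 10^-6 M
Check: 0.005% ionized — well under 5%, approximation valid.
pOH = 5.85, so pH = 14.00 − pOH = 8.15

pH = 8.15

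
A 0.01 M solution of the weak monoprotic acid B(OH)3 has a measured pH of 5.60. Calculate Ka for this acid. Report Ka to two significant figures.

Ka = 6.3 × 10^-10

[H+] = 10^(-5.60) = 2.51 × 10^-6 M
At equilibrium [HA] = 0.01 − 2.51 × 10^-6 = 1.00 × 10^-2 M
Ka = [H+][A-]/[HA] = (2.51 × 10^-6)² / 1.00 × 10^-2 = 6.3 × 10^-10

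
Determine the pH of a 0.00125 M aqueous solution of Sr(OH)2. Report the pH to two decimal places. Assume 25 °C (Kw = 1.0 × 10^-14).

pH = 11.40

Sr(OH)2 is a strong base (each formula unit releases 2 OH-); [OH-] = 0.0025 M.
pOH = -log(0.0025) = 2.60
pH = 14.00 - 2.60 = 11.40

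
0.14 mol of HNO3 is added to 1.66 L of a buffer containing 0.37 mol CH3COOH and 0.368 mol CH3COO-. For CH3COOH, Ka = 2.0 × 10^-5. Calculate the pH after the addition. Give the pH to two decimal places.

Added H+ converts CH3COO- to CH3COOH: CH3COOH → 0.51 mol, CH3COO- → 0.228 mol.
pKa = −log(2.0 × 10^-5) = 4.699
Henderson–Hasselbalch with mole ratio 0.228/0.51: pH = 4.699 + (-0.350)

pH = 4.35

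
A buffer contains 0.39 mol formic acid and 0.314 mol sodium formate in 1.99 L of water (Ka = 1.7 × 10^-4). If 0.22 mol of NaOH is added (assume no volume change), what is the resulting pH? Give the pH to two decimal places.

pH = 4.27

After neutralization: n(HCOOH) = 0.17 mol, n(HCOO-) = 0.534 mol.
pKa = −log(1.7 × 10^-4) = 3.770
Henderson–Hasselbalch with mole ratio 0.534/0.17: pH = 3.770 + (+0.497)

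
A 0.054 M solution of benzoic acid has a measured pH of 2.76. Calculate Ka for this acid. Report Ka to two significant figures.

[H+] = 10^(-2.76) = 1.74 × 10^-3 M
At equilibrium [HA] = 0.054 − 1.74 × 10^-3 = 5.23 × 10^-2 M
Ka = [H+][A-]/[HA] = (1.74 × 10^-3)² / 5.23 × 10^-2 = 5.8 × 10^-5

Ka = 5.8 × 10^-5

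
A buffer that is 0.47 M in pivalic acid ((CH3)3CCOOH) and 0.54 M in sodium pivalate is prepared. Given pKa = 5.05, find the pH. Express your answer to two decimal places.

pH = 5.11

pH = pKa + log([A⁻]/[HA]) = 5.05 + log(0.54/0.47)
pH = 5.05 + (+0.060) = 5.11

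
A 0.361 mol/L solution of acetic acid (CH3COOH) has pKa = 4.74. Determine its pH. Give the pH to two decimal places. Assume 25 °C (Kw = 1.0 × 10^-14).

pH = 2.59

CH3COOH ⇌ CH3COO- + H+
Ka = 10^(−4.74) = 1.82 × 10^-5
Ka = [H+]²/(0.361 − [H+]) = 1.82 × 10^-5
Since Ka ≪ C₀, [H+] ≈ √(Ka·C₀) = 2.56 × 10^-3 M.
pH = −log[H+] = −log(2.56 × 10^-3) = 2.59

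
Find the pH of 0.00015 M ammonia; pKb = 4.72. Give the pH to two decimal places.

NH3 + H2O ⇌ NH4+ + OH-
Kb = 10^(−4.72) = 1.91 × 10^-5
Kb = [OH-]²/(0.00015 − [OH-]) = 1.91 × 10^-5
Here C₀/Kb ≈ 7.85, so the small-[OH-] approximation fails. Use the quadratic:
[OH-] = (−Kb + √(Kb² + 4·Kb·C₀))/2 = 4.48 × 10^-5 M
pOH = −log(4.48 × 10^-5) = 4.35; pH = 14.00 − 4.35 = 9.65

pH = 9.65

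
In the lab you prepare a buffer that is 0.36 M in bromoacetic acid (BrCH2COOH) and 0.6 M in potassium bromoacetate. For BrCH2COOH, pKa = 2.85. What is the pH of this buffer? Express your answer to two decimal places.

pH = 3.07

Henderson–Hasselbalch: pH = pKa + log([BrCH2COO-]/[BrCH2COOH]) = 2.85 + log(0.6/0.36)
pH = 2.85 + (+0.222) = 3.07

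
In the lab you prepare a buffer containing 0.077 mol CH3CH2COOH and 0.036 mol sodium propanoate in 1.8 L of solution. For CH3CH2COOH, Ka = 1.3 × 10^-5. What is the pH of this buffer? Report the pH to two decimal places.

pKa = −log(1.3 × 10^-5) = 4.886
Using pH = pKa + log([base]/[acid]) with [base]/[acid] = 0.036/0.077:
pH = 4.886 + (-0.330) = 4.56

pH = 4.56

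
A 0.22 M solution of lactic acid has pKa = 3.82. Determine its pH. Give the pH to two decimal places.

CH3CH(OH)COOH ⇌ CH3CH(OH)COO- + H+
Ka = 10^(−3.82) = 1.51 × 10^-4
Ka = [H+]²/(0.22 − [H+]) = 1.51 × 10^-4
Neglecting [H+] in the denominator: [H+] = √(1.51 × 10^-4 × 0.22) = 5.76 × 10^-3 M
([H+]/C₀ = 2.6% < 5%, so the approximation holds.)
pH = −log(5.76 × 10^-3) = 2.24

pH = 2.24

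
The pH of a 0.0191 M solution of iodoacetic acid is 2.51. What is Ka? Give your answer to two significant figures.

[H+] = 10^(-2.51) = 3.09 × 10^-3 M
At equilibrium [HA] = 0.0191 − 3.09 × 10^-3 = 1.60 × 10^-2 M
Ka = [H+][A-]/[HA] = (3.09 × 10^-3)² / 1.60 × 10^-2 = 6.0 × 10^-4

Ka = 6.0 × 10^-4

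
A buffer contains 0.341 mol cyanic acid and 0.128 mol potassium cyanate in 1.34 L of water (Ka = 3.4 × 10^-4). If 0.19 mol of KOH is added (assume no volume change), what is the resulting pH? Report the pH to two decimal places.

After neutralization: n(HOCN) = 0.151 mol, n(OCN-) = 0.318 mol.
pKa = −log(3.4 × 10^-4) = 3.469
Henderson–Hasselbalch with mole ratio 0.318/0.151: pH = 3.469 + (+0.323)

pH = 3.79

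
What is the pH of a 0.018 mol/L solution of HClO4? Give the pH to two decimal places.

pH = 1.74

HClO4 is a strong acid and dissociates completely, so [H+] = 0.018 M.
pH = -log(0.018) = 1.74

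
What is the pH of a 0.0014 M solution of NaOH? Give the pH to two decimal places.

pH = 11.15

NaOH is a strong base; [OH-] = 0.0014 M.
pOH = -log(0.0014) = 2.85
pH = 14.00 - 2.85 = 11.15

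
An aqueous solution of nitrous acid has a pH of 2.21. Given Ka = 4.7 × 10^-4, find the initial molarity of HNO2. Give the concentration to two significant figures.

[H+] = 10^(-2.21) = 6.17 × 10^-3 M = x
Ka = x²/(C₀ − x) ⇒ C₀ = x + x²/Ka
C₀ = 6.17 × 10^-3 + (6.17 × 10^-3)²/(4.7 × 10^-4) = 8.72 × 10^-2 M

C₀ = 8.7 × 10^-2 M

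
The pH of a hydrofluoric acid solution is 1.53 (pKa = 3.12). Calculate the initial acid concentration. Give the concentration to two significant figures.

C₀ = 1.2 M

[H+] = 10^(-1.53) = 2.95 × 10^-2 M = x
Ka = 10^(−3.12) = 7.59 × 10^-4
Ka = x²/(C₀ − x) ⇒ C₀ = x + x²/Ka
C₀ = 2.95 × 10^-2 + (2.95 × 10^-2)²/(7.59 × 10^-4) = 1.18 M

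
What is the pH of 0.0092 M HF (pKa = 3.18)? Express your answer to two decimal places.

HF ⇌ F- + H+
Ka = 10^(−3.18) = 6.61 × 10^-4
Ka = x²/(0.0092 − x) = 6.61 × 10^-4
The 5% rule fails; solving x² + Ka·x − Ka·C₀ = 0 exactly:
x = (−Ka + √(Ka² + 4·Ka·C₀))/2 = 2.16 × 10^-3 M
pH = −log(2.16 × 10^-3) = 2.67

pH = 2.67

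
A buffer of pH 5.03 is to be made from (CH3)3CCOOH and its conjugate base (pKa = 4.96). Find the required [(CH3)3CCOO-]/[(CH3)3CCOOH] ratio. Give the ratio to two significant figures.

ratio = 1.2

pH = pKa + log(r) ⇒ log(r) = 5.03 − 4.96 = +0.07
r = [(CH3)3CCOO-]/[(CH3)3CCOOH] = 10^(+0.07) = 1.17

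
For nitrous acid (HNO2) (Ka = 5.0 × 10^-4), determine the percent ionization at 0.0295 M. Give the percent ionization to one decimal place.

HNO2 ⇌ NO2- + H+; let x = [H+] at equilibrium.
Ka = x²/(C₀ − x); solving the quadratic gives x = 3.60 × 10^-3 M.
% ionization = x/C₀ × 100% = 3.60 × 10^-3/0.0295 × 100% = 12.2%

12.2%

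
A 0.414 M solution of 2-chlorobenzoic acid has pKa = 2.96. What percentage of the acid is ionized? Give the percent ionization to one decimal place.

5.0%

ClC6H4COOH ⇌ ClC6H4COO- + H+; let x = [H+] at equilibrium.
Ka = 10^(−2.96) = 1.10 × 10^-3
Ka = x²/(C₀ − x); solving the quadratic gives x = 2.08 × 10^-2 M.
Fraction ionized = 2.08 × 10^-2 / 0.414 = 0.0502 → 5.0%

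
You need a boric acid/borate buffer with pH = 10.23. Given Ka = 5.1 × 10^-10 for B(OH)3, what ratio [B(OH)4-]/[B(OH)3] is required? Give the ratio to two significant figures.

ratio = 8.7

pKa = -log(5.1 × 10^-10) = 9.292
pH = pKa + log(r) ⇒ log(r) = 10.23 − 9.292 = +0.938
r = [B(OH)4-]/[B(OH)3] = 10^(+0.938) = 8.67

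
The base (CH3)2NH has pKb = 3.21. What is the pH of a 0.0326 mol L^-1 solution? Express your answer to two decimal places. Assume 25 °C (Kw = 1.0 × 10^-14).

pH = 11.62

(CH3)2NH + H2O ⇌ (CH3)2NH2+ + OH-
Kb = 10^(−3.21) = 6.17 × 10^-4
From the ICE table, Kb = [OH-]²/(0.0326 − [OH-]) = 6.17 × 10^-4.
The 5% rule fails; solving [OH-]² + Kb·[OH-] − Kb·C₀ = 0 exactly:
[OH-] = (−Kb + √(Kb² + 4·Kb·C₀))/2 = 4.19 × 10^-3 M
pOH = −log(4.19 × 10^-3) = 2.38; pH = 14.00 − 2.38 = 11.62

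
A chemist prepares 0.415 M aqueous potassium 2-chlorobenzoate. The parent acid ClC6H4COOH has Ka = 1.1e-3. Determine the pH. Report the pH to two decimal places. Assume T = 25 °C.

pH = 8.29

ClC6H4COO- is the conjugate base of the weak acid ClC6H4COOH.
Kb = Kw/Ka = 1.0×10^-14 / 1.1 × 10^-3 = 9.09 × 10^-12
Let x = [OH-] at equilibrium. Kb = x²/(0.415 − x).
Assume x ≪ 0.415: x ≈ √(9.09 × 10^-12 × 0.415) = 1.94 × 10^-6 M
(x/C₀ = 0.00047% < 5%, so the approximation holds.)
pOH = −log(1.94 × 10^-6) = 5.71; pH = 14.00 − 5.71 = 8.29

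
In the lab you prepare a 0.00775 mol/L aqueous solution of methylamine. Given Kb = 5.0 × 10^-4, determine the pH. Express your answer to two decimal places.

pH = 11.24

CH3NH2 + H2O ⇌ CH3NH3+ + OH-
Let x = [OH-] at equilibrium. Kb = x²/(0.00775 − x).
x is not negligible relative to C₀; solve x² + 0.0005·x − 3.88e-06 = 0.
x = (−Kb + √(Kb² + 4·Kb·C₀))/2 = 1.73 × 10^-3 M
pOH = 2.76, so pH = 14.00 − pOH = 11.24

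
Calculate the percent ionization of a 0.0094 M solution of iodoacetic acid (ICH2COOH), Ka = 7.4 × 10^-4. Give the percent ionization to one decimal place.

ICH2COOH ⇌ ICH2COO- + H+; let x = [H+] at equilibrium.
Ka = x²/(C₀ − x); solving the quadratic gives x = 2.29 × 10^-3 M.
Fraction ionized = 2.29 × 10^-3 / 0.0094 = 0.2436 → 24.4%

24.4%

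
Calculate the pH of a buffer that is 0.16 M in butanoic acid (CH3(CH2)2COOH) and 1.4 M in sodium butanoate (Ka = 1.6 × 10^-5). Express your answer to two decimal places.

pH = 5.74

pKa = −log(1.6 × 10^-5) = 4.796
Henderson–Hasselbalch: pH = pKa + log([CH3(CH2)2COO-]/[CH3(CH2)2COOH]) = 4.796 + log(1.4/0.16)
pH = 4.796 + (+0.942) = 5.74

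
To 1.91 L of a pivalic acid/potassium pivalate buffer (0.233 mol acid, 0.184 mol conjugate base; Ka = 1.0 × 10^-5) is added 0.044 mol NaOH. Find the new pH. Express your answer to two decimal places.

OH- converts (CH3)3CCOOH to (CH3)3CCOO-: (CH3)3CCOOH → 0.189 mol, (CH3)3CCOO- → 0.228 mol.
pKa = −log(1.0 × 10^-5) = 5.000
Henderson–Hasselbalch with mole ratio 0.228/0.189: pH = 5.000 + (+0.081)

pH = 5.08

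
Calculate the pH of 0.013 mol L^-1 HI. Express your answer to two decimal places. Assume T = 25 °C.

HI is a strong acid and dissociates completely, so [H+] = 0.013 M.
pH = -log(0.013) = 1.89

pH = 1.89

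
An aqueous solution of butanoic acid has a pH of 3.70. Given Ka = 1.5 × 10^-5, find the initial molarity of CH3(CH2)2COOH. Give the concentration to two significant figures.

[H+] = 10^(-3.70) = 2.00 × 10^-4 M = x
Ka = x²/(C₀ − x) ⇒ C₀ = x + x²/Ka
C₀ = 2.00 × 10^-4 + (2.00 × 10^-4)²/(1.5 × 10^-5) = 2.87 × 10^-3 M

C₀ = 2.9 × 10^-3 M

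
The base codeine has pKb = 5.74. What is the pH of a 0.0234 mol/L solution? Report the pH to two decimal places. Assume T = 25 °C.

pH = 10.31

C18H21NO3 + H2O ⇌ C18H22NO3+ + OH-
Kb = 10^(−5.74) = 1.82 × 10^-6
From the ICE table, Kb = [OH-]²/(0.0234 − [OH-]) = 1.82 × 10^-6.
Assume [OH-] ≪ 0.0234: [OH-] ≈ √(1.82 × 10^-6 × 0.0234) = 2.06 × 10^-4 M
pOH = 3.69, so pH = 14.00 − pOH = 10.31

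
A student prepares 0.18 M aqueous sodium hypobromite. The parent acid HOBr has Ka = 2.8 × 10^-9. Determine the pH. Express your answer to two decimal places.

pH = 10.90

OBr- is the conjugate base of the weak acid HOBr.
Kb = Kw/Ka = 1.0×10^-14 / 2.8 × 10^-9 = 3.57 × 10^-6
From the ICE table, Kb = [OH-]²/(0.18 − [OH-]) = 3.57 × 10^-6.
Neglecting [OH-] in the denominator: [OH-] = √(3.57 × 10^-6 × 0.18) = 8.02 × 10^-4 M
Check: 0.45% ionized — well under 5%, approximation valid.
pOH = 3.10, so pH = 14.00 − pOH = 10.90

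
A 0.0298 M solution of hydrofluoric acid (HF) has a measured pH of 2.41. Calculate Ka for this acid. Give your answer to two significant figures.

Ka = 5.8 × 10^-4

[H+] = 10^(-2.41) = 3.89 × 10^-3 M
At equilibrium [HA] = 0.0298 − 3.89 × 10^-3 = 2.59 × 10^-2 M
Ka = [H+][A-]/[HA] = (3.89 × 10^-3)² / 2.59 × 10^-2 = 5.8 × 10^-4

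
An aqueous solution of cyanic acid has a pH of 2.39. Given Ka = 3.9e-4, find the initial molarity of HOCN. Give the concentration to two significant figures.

[H+] = 10^(-2.39) = 4.07 × 10^-3 M = x
Ka = x²/(C₀ − x) ⇒ C₀ = x + x²/Ka
C₀ = 4.07 × 10^-3 + (4.07 × 10^-3)²/(3.9 × 10^-4) = 4.65 × 10^-2 M

C₀ = 4.7 × 10^-2 M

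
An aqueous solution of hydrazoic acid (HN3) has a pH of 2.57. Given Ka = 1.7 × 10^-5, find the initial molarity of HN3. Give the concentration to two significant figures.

C₀ = 4.3 × 10^-1 M

[H+] = 10^(-2.57) = 2.69 × 10^-3 M = x
Ka = x²/(C₀ − x) ⇒ C₀ = x + x²/Ka
C₀ = 2.69 × 10^-3 + (2.69 × 10^-3)²/(1.7 × 10^-5) = 4.28 × 10^-1 M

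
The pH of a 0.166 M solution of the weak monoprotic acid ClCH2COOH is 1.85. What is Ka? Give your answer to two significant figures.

Ka = 1.3 × 10^-3

[H+] = 10^(-1.85) = 1.41 × 10^-2 M
At equilibrium [HA] = 0.166 − 1.41 × 10^-2 = 1.52 × 10^-1 M
Ka = [H+][A-]/[HA] = (1.41 × 10^-2)² / 1.52 × 10^-1 = 1.3 × 10^-3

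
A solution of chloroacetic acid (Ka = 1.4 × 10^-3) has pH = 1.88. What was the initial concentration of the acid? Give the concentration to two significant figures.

[H+] = 10^(-1.88) = 1.32 × 10^-2 M = x
Ka = x²/(C₀ − x) ⇒ C₀ = x + x²/Ka
C₀ = 1.32 × 10^-2 + (1.32 × 10^-2)²/(1.4 × 10^-3) = 1.38 × 10^-1 M

C₀ = 1.4 × 10^-1 M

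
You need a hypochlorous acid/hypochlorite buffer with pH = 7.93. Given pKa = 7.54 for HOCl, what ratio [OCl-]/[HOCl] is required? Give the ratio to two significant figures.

pH = pKa + log(r) ⇒ log(r) = 7.93 − 7.54 = +0.39
r = [OCl-]/[HOCl] = 10^(+0.39) = 2.45

ratio = 2.5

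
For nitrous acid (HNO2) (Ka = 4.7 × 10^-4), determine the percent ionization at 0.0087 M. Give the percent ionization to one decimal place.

HNO2 ⇌ NO2- + H+; let x = [H+] at equilibrium.
Solve x² + 0.00047x − 4.09e-06 = 0 → x = 1.80 × 10^-3 M
Fraction ionized = 1.80 × 10^-3 / 0.0087 = 0.2069 → 20.7%

20.7%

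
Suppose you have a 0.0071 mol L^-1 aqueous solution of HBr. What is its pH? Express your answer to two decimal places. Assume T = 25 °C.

HBr is a strong acid and dissociates completely, so [H+] = 0.0071 M.
pH = -log(0.0071) = 2.15

pH = 2.15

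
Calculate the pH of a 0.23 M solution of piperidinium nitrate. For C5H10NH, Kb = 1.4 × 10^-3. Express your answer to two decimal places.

C5H10NH2+ is the conjugate acid of the weak base C5H10NH.
Ka = Kw/Kb = 1.0×10^-14 / 1.4 × 10^-3 = 7.14 × 10^-12
Ka = x²/(0.23 − x) = 7.14 × 10^-12
Since Ka ≪ C₀, x ≈ √(Ka·C₀) = 1.28 × 10^-6 M.
pH = −log(1.28 × 10^-6) = 5.89

pH = 5.89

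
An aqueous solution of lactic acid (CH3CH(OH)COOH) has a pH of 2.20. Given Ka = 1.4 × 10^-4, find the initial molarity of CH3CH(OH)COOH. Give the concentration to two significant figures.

[H+] = 10^(-2.20) = 6.31 × 10^-3 M = x
Ka = x²/(C₀ − x) ⇒ C₀ = x + x²/Ka
C₀ = 6.31 × 10^-3 + (6.31 × 10^-3)²/(1.4 × 10^-4) = 2.91 × 10^-1 M

C₀ = 2.9 × 10^-1 M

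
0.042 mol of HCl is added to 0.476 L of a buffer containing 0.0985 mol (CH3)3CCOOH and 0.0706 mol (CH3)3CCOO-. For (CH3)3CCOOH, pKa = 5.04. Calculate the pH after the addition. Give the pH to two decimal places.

pH = 4.35

Added H+ converts (CH3)3CCOO- to (CH3)3CCOOH: (CH3)3CCOOH → 0.141 mol, (CH3)3CCOO- → 0.0286 mol.
Henderson–Hasselbalch with mole ratio 0.0286/0.141: pH = 5.04 + (-0.693)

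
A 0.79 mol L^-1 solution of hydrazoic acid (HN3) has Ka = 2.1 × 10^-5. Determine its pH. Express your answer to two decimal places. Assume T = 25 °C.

HN3 ⇌ N3- + H+
From the ICE table, Ka = x²/(0.79 − x) = 2.1 × 10^-5.
Since Ka ≪ C₀, x ≈ √(Ka·C₀) = 4.07 × 10^-3 M.
(x/C₀ = 0.52% < 5%, so the approximation holds.)
pH = −log(4.07 × 10^-3) = 2.39

pH = 2.39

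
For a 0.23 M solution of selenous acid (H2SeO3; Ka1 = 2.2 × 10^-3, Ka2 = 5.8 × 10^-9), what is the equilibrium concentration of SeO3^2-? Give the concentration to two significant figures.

First ionization gives [H+] ≈ [HSeO3-] = 2.14 × 10^-2 M.
Second step: Ka2 = [H+][SeO3^2-]/[HSeO3-] ≈ [SeO3^2-] (since [H+] ≈ [HSeO3-]).
So [SeO3^2-] ≈ Ka2.

5.8 × 10^-9 M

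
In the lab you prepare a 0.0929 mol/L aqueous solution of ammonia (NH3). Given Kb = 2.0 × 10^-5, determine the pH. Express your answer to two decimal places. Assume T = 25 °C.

pH = 11.13

NH3 + H2O ⇌ NH4+ + OH-
From the ICE table, Kb = x²/(0.0929 − x) = 2.0 × 10^-5.
Neglecting x in the denominator: x = √(2.0 × 10^-5 × 0.0929) = 1.36 × 10^-3 M
pOH = −log(1.36 × 10^-3) = 2.87; pH = 14.00 − 2.87 = 11.13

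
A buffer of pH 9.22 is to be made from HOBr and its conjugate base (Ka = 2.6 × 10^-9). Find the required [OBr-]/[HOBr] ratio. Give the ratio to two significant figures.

pKa = -log(2.6 × 10^-9) = 8.585
pH = pKa + log(r) ⇒ log(r) = 9.22 − 8.585 = +0.635
r = [OBr-]/[HOBr] = 10^(+0.635) = 4.32

ratio = 4.3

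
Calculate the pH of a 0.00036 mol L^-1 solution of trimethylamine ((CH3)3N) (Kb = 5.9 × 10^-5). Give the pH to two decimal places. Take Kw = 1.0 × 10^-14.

pH = 10.08

(CH3)3N + H2O ⇌ (CH3)3NH+ + OH-
Kb = [OH-]²/(0.00036 − [OH-]) = 5.9 × 10^-5
[OH-] is not negligible relative to C₀; solve [OH-]² + 5.9e-05·[OH-] − 2.12e-08 = 0.
[OH-] = (−Kb + √(Kb² + 4·Kb·C₀))/2 = 1.19 × 10^-4 M
pOH = 3.92, so pH = 14.00 − pOH = 10.08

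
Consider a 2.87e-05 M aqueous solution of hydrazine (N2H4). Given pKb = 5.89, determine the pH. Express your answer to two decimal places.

N2H4 + H2O ⇌ N2H5+ + OH-
Kb = 10^(−5.89) = 1.29 × 10^-6
From the ICE table, Kb = [OH-]²/(2.87e-05 − [OH-]) = 1.29 × 10^-6.
Here C₀/Kb ≈ 22.2, so the small-[OH-] approximation fails. Use the quadratic:
[OH-] = [−1.29e-06 + √(1.29e-06² + 1.48e-10)]/2 = 5.47 × 10^-6 M
pOH = 5.26, so pH = 14.00 − pOH = 8.74

pH = 8.74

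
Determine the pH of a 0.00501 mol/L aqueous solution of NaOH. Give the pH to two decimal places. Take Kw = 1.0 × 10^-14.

pH = 11.70

NaOH is a strong base; [OH-] = 0.00501 M.
pOH = -log(0.00501) = 2.30
pH = 14.00 - 2.30 = 11.70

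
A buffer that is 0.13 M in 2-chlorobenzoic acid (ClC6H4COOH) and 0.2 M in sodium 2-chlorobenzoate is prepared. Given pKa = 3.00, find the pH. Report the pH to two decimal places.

pH = 3.19

pH = pKa + log([A⁻]/[HA]) = 3.00 + log(0.2/0.13)
pH = 3.00 + (+0.187) = 3.19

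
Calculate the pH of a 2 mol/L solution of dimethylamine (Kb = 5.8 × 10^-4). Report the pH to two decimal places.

pH = 12.53

(CH3)2NH + H2O ⇌ (CH3)2NH2+ + OH-
From the ICE table, Kb = x²/(2 − x) = 5.8 × 10^-4.
Assume x ≪ 2: x ≈ √(5.8 × 10^-4 × 2) = 3.41 × 10^-2 M
pOH = −log(3.41 × 10^-2) = 1.47; pH = 14.00 − 1.47 = 12.53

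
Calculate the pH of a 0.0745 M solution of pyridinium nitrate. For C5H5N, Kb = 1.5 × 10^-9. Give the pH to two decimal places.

pH = 3.15

C5H5NH+ is the conjugate acid of the weak base C5H5N.
Ka = Kw/Kb = 1.0×10^-14 / 1.5 × 10^-9 = 6.67 × 10^-6
Ka = x²/(0.0745 − x) = 6.67 × 10^-6
Assume x ≪ 0.0745: x ≈ √(6.67 × 10^-6 × 0.0745) = 7.05 × 10^-4 M
(x/C₀ = 0.95% < 5%, so the approximation holds.)
pH = −log[H+] = −log(7.05 × 10^-4) = 3.15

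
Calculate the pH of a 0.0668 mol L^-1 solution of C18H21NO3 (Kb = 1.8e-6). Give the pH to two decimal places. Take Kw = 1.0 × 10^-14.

pH = 10.54

C18H21NO3 + H2O ⇌ C18H22NO3+ + OH-
Kb = [OH-]²/(0.0668 − [OH-]) = 1.8 × 10^-6
Assume [OH-] ≪ 0.0668: [OH-] ≈ √(1.8 × 10^-6 × 0.0668) = 3.47 × 10^-4 M
Check: 0.52% ionized — well under 5%, approximation valid.
pOH = −log(3.47 × 10^-4) = 3.46; pH = 14.00 − 3.46 = 10.54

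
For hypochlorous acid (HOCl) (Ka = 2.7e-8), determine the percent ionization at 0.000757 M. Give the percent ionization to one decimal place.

0.6%

HOCl ⇌ OCl- + H+; let x = [H+] at equilibrium.
x ≈ √(Ka·C₀) = √(2.7 × 10^-8 × 0.000757) = 4.52 × 10^-6 M
Fraction ionized = 4.52 × 10^-6 / 0.000757 = 0.0060 → 0.6%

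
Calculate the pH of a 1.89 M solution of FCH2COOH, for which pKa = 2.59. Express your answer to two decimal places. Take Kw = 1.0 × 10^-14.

pH = 1.16

FCH2COOH ⇌ FCH2COO- + H+
Ka = 10^(−2.59) = 2.57 × 10^-3
Let x = [H+] at equilibrium. Ka = x²/(1.89 − x).
Assume x ≪ 1.89: x ≈ √(2.57 × 10^-3 × 1.89) = 6.97 × 10^-2 M
pH = −log(6.97 × 10^-2) = 1.16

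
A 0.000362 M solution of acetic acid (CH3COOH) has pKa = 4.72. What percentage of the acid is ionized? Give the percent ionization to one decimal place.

20.5%

CH3COOH ⇌ CH3COO- + H+; let x = [H+] at equilibrium.
Ka = 10^(−4.72) = 1.91 × 10^-5
Ka = x²/(C₀ − x); solving the quadratic gives x = 7.41 × 10^-5 M.
Fraction ionized = 7.41 × 10^-5 / 0.000362 = 0.2047 → 20.5%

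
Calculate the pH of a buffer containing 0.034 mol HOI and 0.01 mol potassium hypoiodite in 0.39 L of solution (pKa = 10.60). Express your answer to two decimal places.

pH = 10.07

Henderson–Hasselbalch: pH = pKa + log([OI-]/[HOI]) = 10.60 + log(0.01/0.034)
pH = 10.60 + (-0.531) = 10.07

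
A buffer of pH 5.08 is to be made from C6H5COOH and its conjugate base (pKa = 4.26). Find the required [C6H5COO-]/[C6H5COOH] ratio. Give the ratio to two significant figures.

pH = pKa + log(r) ⇒ log(r) = 5.08 − 4.26 = +0.82
r = [C6H5COO-]/[C6H5COOH] = 10^(+0.82) = 6.61

ratio = 6.6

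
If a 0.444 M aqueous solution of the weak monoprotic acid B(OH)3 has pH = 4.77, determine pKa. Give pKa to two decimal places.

[H+] = 10^(-4.77) = 1.70 × 10^-5 M
At equilibrium [HA] = 0.444 − 1.70 × 10^-5 = 4.44 × 10^-1 M
Ka = [H+][A-]/[HA] = (1.70 × 10^-5)² / 4.44 × 10^-1 = 6.51 × 10^-10
pKa = -log(6.51 × 10^-10) = 9.19

pKa = 9.19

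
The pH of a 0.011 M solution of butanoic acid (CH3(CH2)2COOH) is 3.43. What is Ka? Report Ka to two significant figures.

Ka = 1.3 × 10^-5

[H+] = 10^(-3.43) = 3.72 × 10^-4 M
At equilibrium [HA] = 0.011 − 3.72 × 10^-4 = 1.06 × 10^-2 M
Ka = [H+][A-]/[HA] = (3.72 × 10^-4)² / 1.06 × 10^-2 = 1.3 × 10^-5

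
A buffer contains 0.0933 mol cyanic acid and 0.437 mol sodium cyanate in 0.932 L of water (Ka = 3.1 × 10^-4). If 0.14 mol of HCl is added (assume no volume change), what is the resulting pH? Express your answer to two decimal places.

pH = 3.61

Added H+ converts OCN- to HOCN: HOCN → 0.233 mol, OCN- → 0.297 mol.
pKa = −log(3.1 × 10^-4) = 3.509
pH = pKa + log(n_OCN-/n_HOCN) = 3.509 + log(0.297/0.233) = 3.509 + (+0.105)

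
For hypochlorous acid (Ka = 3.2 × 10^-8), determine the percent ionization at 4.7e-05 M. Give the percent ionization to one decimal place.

2.6%

HOCl ⇌ OCl- + H+; let x = [H+] at equilibrium.
x ≈ √(Ka·C₀) = √(3.2 × 10^-8 × 4.7e-05) = 1.23 × 10^-6 M
% ionization = x/C₀ × 100% = 1.23 × 10^-6/4.7e-05 × 100% = 2.6%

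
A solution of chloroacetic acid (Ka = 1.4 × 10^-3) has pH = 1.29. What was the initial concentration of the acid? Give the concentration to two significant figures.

C₀ = 1.9 M

[H+] = 10^(-1.29) = 5.13 × 10^-2 M = x
Ka = x²/(C₀ − x) ⇒ C₀ = x + x²/Ka
C₀ = 5.13 × 10^-2 + (5.13 × 10^-2)²/(1.4 × 10^-3) = 1.93 M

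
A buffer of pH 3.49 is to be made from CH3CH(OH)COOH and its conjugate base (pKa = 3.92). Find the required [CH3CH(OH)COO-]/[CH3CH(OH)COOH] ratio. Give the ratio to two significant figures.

ratio = 0.37

pH = pKa + log(r) ⇒ log(r) = 3.49 − 3.92 = -0.43
r = [CH3CH(OH)COO-]/[CH3CH(OH)COOH] = 10^(-0.43) = 0.372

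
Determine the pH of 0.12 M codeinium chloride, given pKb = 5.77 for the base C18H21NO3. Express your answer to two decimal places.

C18H22NO3+ is the conjugate acid of the weak base C18H21NO3.
Kb = 10^(−5.77) = 1.70 × 10^-6
Ka = Kw/Kb = 1.0×10^-14 / 1.70 × 10^-6 = 5.88 × 10^-9
From the ICE table, Ka = x²/(0.12 − x) = 5.88 × 10^-9.
Neglecting x in the denominator: x = √(5.88 × 10^-9 × 0.12) = 2.66 × 10^-5 M
Check: 0.022% ionized — well under 5%, approximation valid.
pH = −log[H+] = −log(2.66 × 10^-5) = 4.58

pH = 4.58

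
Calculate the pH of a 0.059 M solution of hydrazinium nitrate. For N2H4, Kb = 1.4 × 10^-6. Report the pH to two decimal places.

pH = 4.69

N2H5+ is the conjugate acid of the weak base N2H4.
Ka = Kw/Kb = 1.0×10^-14 / 1.4 × 10^-6 = 7.14 × 10^-9
From the ICE table, Ka = [H+]²/(0.059 − [H+]) = 7.14 × 10^-9.
Assume [H+] ≪ 0.059: [H+] ≈ √(7.14 × 10^-9 × 0.059) = 2.05 × 10^-5 M
Check: 0.035% ionized — well under 5%, approximation valid.
pH = −log[H+] = −log(2.05 × 10^-5) = 4.69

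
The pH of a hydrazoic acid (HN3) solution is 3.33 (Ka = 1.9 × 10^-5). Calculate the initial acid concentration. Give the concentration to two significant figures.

[H+] = 10^(-3.33) = 4.68 × 10^-4 M = x
Ka = x²/(C₀ − x) ⇒ C₀ = x + x²/Ka
C₀ = 4.68 × 10^-4 + (4.68 × 10^-4)²/(1.9 × 10^-5) = 1.20 × 10^-2 M

C₀ = 1.2 × 10^-2 M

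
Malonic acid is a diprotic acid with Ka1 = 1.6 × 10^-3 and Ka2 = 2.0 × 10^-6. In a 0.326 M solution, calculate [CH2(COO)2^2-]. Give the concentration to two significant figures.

2.0 × 10^-6 M

First ionization gives [H+] ≈ [CH2(COOH)COO-] = 2.21 × 10^-2 M.
Second step: Ka2 = [H+][CH2(COO)2^2-]/[CH2(COOH)COO-] ≈ [CH2(COO)2^2-] (since [H+] ≈ [CH2(COOH)COO-]).
So [CH2(COO)2^2-] ≈ Ka2.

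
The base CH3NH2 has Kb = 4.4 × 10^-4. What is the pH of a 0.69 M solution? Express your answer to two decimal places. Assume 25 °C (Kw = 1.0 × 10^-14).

CH3NH2 + H2O ⇌ CH3NH3+ + OH-
Kb = [OH-]²/(0.69 − [OH-]) = 4.4 × 10^-4
Since Kb ≪ C₀, [OH-] ≈ √(Kb·C₀) = 1.74 × 10^-2 M.
pOH = 1.76, so pH = 14.00 − pOH = 12.24

pH = 12.24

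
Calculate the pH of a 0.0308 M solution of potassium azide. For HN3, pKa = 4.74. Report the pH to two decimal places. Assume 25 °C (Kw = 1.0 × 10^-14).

N3- is the conjugate base of the weak acid HN3.
Ka = 10^(−4.74) = 1.82 × 10^-5
Kb = Kw/Ka = 1.0×10^-14 / 1.82 × 10^-5 = 5.49 × 10^-10
Kb = [OH-]²/(0.0308 − [OH-]) = 5.49 × 10^-10
Since Kb ≪ C₀, [OH-] ≈ √(Kb·C₀) = 4.11 × 10^-6 M.
([OH-]/C₀ = 0.013% < 5%, so the approximation holds.)
pOH = 5.39, so pH = 14.00 − pOH = 8.61

pH = 8.61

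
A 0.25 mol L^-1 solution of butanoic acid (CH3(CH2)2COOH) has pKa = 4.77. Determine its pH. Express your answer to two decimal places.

CH3(CH2)2COOH ⇌ CH3(CH2)2COO- + H+
Ka = 10^(−4.77) = 1.70 × 10^-5
Ka = [H+]²/(0.25 − [H+]) = 1.70 × 10^-5
Since Ka ≪ C₀, [H+] ≈ √(Ka·C₀) = 2.06 × 10^-3 M.
pH = −log[H+] = −log(2.06 × 10^-3) = 2.69

pH = 2.69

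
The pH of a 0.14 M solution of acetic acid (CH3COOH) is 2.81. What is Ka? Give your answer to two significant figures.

Ka = 1.7 × 10^-5

[H+] = 10^(-2.81) = 1.55 × 10^-3 M
At equilibrium [HA] = 0.14 − 1.55 × 10^-3 = 1.38 × 10^-1 M
Ka = [H+][A-]/[HA] = (1.55 × 10^-3)² / 1.38 × 10^-1 = 1.7 × 10^-5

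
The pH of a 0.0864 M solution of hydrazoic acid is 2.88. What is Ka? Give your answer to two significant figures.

Ka = 2.0 × 10^-5

[H+] = 10^(-2.88) = 1.32 × 10^-3 M
At equilibrium [HA] = 0.0864 − 1.32 × 10^-3 = 8.51 × 10^-2 M
Ka = [H+][A-]/[HA] = (1.32 × 10^-3)² / 8.51 × 10^-2 = 2.0 × 10^-5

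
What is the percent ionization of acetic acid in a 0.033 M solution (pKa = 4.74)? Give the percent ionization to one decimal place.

2.3%

CH3COOH ⇌ CH3COO- + H+; let x = [H+] at equilibrium.
Ka = 10^(−4.74) = 1.82 × 10^-5
x ≈ √(Ka·C₀) = √(1.82 × 10^-5 × 0.033) = 7.75 × 10^-4 M
% ionization = x/C₀ × 100% = 7.75 × 10^-4/0.033 × 100% = 2.3%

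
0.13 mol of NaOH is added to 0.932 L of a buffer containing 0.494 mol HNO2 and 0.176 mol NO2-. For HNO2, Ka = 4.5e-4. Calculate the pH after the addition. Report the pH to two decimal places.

After neutralization: n(HNO2) = 0.364 mol, n(NO2-) = 0.306 mol.
pKa = −log(4.5 × 10^-4) = 3.347
Henderson–Hasselbalch with mole ratio 0.306/0.364: pH = 3.347 + (-0.075)

pH = 3.27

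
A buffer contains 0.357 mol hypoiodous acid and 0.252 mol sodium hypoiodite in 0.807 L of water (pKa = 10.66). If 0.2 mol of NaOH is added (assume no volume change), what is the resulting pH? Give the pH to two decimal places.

OH- converts HOI to OI-: HOI → 0.157 mol, OI- → 0.452 mol.
Henderson–Hasselbalch with mole ratio 0.452/0.157: pH = 10.66 + (+0.459)

pH = 11.12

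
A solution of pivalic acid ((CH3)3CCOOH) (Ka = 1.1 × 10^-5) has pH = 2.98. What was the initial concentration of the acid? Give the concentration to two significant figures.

C₀ = 1.0 × 10^-1 M

[H+] = 10^(-2.98) = 1.05 × 10^-3 M = x
Ka = x²/(C₀ − x) ⇒ C₀ = x + x²/Ka
C₀ = 1.05 × 10^-3 + (1.05 × 10^-3)²/(1.1 × 10^-5) = 1.01 × 10^-1 M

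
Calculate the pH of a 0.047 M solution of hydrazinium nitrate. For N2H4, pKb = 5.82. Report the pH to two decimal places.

N2H5+ is the conjugate acid of the weak base N2H4.
Kb = 10^(−5.82) = 1.51 × 10^-6
Ka = Kw/Kb = 1.0×10^-14 / 1.51 × 10^-6 = 6.62 × 10^-9
Ka = x²/(0.047 − x) = 6.62 × 10^-9
Assume x ≪ 0.047: x ≈ √(6.62 × 10^-9 × 0.047) = 1.76 × 10^-5 M
pH = −log[H+] = −log(1.76 × 10^-5) = 4.75

pH = 4.75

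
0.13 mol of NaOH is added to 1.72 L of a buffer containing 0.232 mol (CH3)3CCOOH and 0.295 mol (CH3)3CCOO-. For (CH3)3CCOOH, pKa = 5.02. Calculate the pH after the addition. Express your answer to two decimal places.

After neutralization: n((CH3)3CCOOH) = 0.102 mol, n((CH3)3CCOO-) = 0.425 mol.
Henderson–Hasselbalch with mole ratio 0.425/0.102: pH = 5.02 + (+0.620)

pH = 5.64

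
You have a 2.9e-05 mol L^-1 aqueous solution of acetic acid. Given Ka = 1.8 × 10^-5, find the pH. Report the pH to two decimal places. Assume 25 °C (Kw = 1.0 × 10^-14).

CH3COOH ⇌ CH3COO- + H+
Ka = x²/(2.9e-05 − x) = 1.8 × 10^-5
x is not negligible relative to C₀; solve x² + 1.8e-05·x − 5.22e-10 = 0.
x = (−Ka + √(Ka² + 4·Ka·C₀))/2 = 1.56 × 10^-5 M
pH = −log(1.56 × 10^-5) = 4.81

pH = 4.81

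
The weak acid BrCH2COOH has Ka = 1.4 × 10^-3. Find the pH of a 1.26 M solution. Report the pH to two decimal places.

pH = 1.38

BrCH2COOH ⇌ BrCH2COO- + H+
From the ICE table, Ka = x²/(1.26 − x) = 1.4 × 10^-3.
Neglecting x in the denominator: x = √(1.4 × 10^-3 × 1.26) = 4.20 × 10^-2 M
pH = −log[H+] = −log(4.20 × 10^-2) = 1.38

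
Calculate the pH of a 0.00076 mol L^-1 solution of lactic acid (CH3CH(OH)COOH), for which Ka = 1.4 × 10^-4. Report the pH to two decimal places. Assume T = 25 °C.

pH = 3.58

CH3CH(OH)COOH ⇌ CH3CH(OH)COO- + H+
Ka = [H+]²/(0.00076 − [H+]) = 1.4 × 10^-4
The 5% rule fails; solving [H+]² + Ka·[H+] − Ka·C₀ = 0 exactly:
[H+] = [−0.00014 + √(0.00014² + 4.26e-07)]/2 = 2.64 × 10^-4 M
pH = −log[H+] = −log(2.64 × 10^-4) = 3.58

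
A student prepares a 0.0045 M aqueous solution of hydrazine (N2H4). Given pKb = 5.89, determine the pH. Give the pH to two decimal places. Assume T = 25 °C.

N2H4 + H2O ⇌ N2H5+ + OH-
Kb = 10^(−5.89) = 1.29 × 10^-6
Let x = [OH-] at equilibrium. Kb = x²/(0.0045 − x).
Neglecting x in the denominator: x = √(1.29 × 10^-6 × 0.0045) = 7.62 × 10^-5 M
(x/C₀ = 1.7% < 5%, so the approximation holds.)
pOH = 4.12, so pH = 14.00 − pOH = 9.88

pH = 9.88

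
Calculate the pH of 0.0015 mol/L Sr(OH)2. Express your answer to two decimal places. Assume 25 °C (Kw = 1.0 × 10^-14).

pH = 11.48

Sr(OH)2 is a strong base (each formula unit releases 2 OH-); [OH-] = 0.003 M.
pOH = -log(0.003) = 2.52
pH = 14.00 - 2.52 = 11.48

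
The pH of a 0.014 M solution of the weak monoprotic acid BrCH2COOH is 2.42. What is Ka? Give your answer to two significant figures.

Ka = 1.4 × 10^-3

[H+] = 10^(-2.42) = 3.80 × 10^-3 M
At equilibrium [HA] = 0.014 − 3.80 × 10^-3 = 1.02 × 10^-2 M
Ka = [H+][A-]/[HA] = (3.80 × 10^-3)² / 1.02 × 10^-2 = 1.4 × 10^-3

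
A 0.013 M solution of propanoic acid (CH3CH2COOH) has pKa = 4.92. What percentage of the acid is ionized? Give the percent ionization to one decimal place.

3.0%

CH3CH2COOH ⇌ CH3CH2COO- + H+; let x = [H+] at equilibrium.
Ka = 10^(−4.92) = 1.20 × 10^-5
x ≈ √(Ka·C₀) = √(1.20 × 10^-5 × 0.013) = 3.95 × 10^-4 M
% ionization = x/C₀ × 100% = 3.95 × 10^-4/0.013 × 100% = 3.0%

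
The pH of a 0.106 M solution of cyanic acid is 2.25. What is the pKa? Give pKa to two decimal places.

[H+] = 10^(-2.25) = 5.62 × 10^-3 M
At equilibrium [HA] = 0.106 − 5.62 × 10^-3 = 1.00 × 10^-1 M
Ka = [H+][A-]/[HA] = (5.62 × 10^-3)² / 1.00 × 10^-1 = 3.16 × 10^-4
pKa = -log(3.16 × 10^-4) = 3.50

pKa = 3.50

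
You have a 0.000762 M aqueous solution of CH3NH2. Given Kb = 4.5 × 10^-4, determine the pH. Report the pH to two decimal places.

pH = 10.60

CH3NH2 + H2O ⇌ CH3NH3+ + OH-
Kb = x²/(0.000762 − x) = 4.5 × 10^-4
The 5% rule fails; solving x² + Kb·x − Kb·C₀ = 0 exactly:
x = (−Kb + √(Kb² + 4·Kb·C₀))/2 = 4.02 × 10^-4 M
pOH = −log(4.02 × 10^-4) = 3.40; pH = 14.00 − 3.40 = 10.60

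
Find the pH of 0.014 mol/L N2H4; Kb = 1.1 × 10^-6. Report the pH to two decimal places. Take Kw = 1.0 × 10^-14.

N2H4 + H2O ⇌ N2H5+ + OH-
Kb = x²/(0.014 − x) = 1.1 × 10^-6
Neglecting x in the denominator: x = √(1.1 × 10^-6 × 0.014) = 1.24 × 10^-4 M
pOH = −log(1.24 × 10^-4) = 3.91; pH = 14.00 − 3.91 = 10.09

pH = 10.09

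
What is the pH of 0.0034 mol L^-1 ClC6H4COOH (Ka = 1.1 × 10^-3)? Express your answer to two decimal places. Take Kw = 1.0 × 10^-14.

pH = 2.84

ClC6H4COOH ⇌ ClC6H4COO- + H+
Ka = [H+]²/(0.0034 − [H+]) = 1.1 × 10^-3
[H+] is not negligible relative to C₀; solve [H+]² + 0.0011·[H+] − 3.74e-06 = 0.
[H+] = (−Ka + √(Ka² + 4·Ka·C₀))/2 = 1.46 × 10^-3 M
pH = −log(1.46 × 10^-3) = 2.84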